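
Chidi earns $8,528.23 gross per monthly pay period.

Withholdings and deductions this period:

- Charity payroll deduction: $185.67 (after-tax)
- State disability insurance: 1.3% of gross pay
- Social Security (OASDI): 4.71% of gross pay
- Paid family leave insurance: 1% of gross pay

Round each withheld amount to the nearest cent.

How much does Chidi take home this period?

Social Security (OASDI): $8,528.23 × 0.0471 = $401.68
Paid family leave insurance: $8,528.23 × 0.01 = $85.28
State disability insurance: $8,528.23 × 0.013 = $110.87
Charity payroll deduction: $185.67
Total deductions = $401.68 + $85.28 + $110.87 + $185.67 = $783.50
Net pay = $8,528.23 − $783.50 = $7,744.73

$7,744.73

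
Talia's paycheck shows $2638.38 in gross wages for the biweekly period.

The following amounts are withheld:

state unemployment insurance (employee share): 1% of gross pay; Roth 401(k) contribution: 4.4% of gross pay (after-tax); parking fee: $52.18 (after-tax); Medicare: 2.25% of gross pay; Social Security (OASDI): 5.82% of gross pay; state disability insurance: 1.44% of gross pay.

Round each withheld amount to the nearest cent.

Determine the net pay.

State unemployment insurance (employee share): $2638.38 × 0.01 = $26.38
Medicare: $2638.38 × 0.0225 = $59.36
State disability insurance: $2638.38 × 0.0144 = $37.99
Social Security (OASDI): $2638.38 × 0.0582 = $153.55
Parking fee: $52.18
Roth 401(k) contribution: $2638.38 × 0.044 = $116.09
Total deductions = $26.38 + $59.36 + $37.99 + $153.55 + $52.18 + $116.09 = $445.55
Net pay = $2638.38 − $445.55 = $2192.83

$2192.83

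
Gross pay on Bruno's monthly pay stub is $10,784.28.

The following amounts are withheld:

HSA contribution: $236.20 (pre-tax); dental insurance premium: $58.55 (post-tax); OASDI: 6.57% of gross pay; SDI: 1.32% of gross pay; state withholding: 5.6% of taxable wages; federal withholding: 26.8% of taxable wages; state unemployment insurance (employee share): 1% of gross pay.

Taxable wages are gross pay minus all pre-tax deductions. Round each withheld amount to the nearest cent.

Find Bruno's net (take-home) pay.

$6,113.23

HSA contribution: $236.20
Taxable wages = $10,784.28 − $236.20 = $10,548.08
State withholding: $10,548.08 × 0.056 = $590.69
Federal withholding: $10,548.08 × 0.268 = $2,826.89
SDI: $10,784.28 × 0.0132 = $142.35
State unemployment insurance (employee share): $10,784.28 × 0.01 = $107.84
OASDI: $10,784.28 × 0.0657 = $708.53
Dental insurance premium: $58.55
Total deductions = $236.20 + $590.69 + $2,826.89 + $142.35 + $107.84 + $708.53 + $58.55 = $4,671.05
Net pay = $10,784.28 − $4,671.05 = $6,113.23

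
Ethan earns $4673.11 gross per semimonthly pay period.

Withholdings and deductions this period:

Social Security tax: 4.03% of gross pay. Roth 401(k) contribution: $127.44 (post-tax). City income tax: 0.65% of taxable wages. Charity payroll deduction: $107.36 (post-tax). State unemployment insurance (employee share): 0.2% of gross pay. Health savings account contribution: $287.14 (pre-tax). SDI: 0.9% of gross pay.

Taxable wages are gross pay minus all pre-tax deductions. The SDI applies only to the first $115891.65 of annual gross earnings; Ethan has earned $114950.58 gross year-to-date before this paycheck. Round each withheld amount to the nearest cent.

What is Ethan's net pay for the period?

$3916.51

Health savings account contribution: $287.14
Taxable wages = $4673.11 − $287.14 = $4385.97
City income tax: $4385.97 × 0.0065 = $28.51
State unemployment insurance (employee share): $4673.11 × 0.002 = $9.35
Social Security tax: $4673.11 × 0.0403 = $188.33
SDI: only $115891.65 − $114950.58 = $941.07 of this check is subject → $941.07 × 0.009 = $8.47
Charity payroll deduction: $107.36
Roth 401(k) contribution: $127.44
Total deductions = $287.14 + $28.51 + $9.35 + $188.33 + $8.47 + $107.36 + $127.44 = $756.60
Net pay = $4673.11 − $756.60 = $3916.51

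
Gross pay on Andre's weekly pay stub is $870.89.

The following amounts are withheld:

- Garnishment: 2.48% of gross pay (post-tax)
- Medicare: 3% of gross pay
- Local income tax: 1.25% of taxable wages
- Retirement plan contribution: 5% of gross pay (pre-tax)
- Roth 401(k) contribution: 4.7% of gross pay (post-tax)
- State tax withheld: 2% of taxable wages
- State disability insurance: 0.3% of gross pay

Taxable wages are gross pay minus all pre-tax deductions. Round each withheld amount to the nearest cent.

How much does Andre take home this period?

Retirement plan contribution: $870.89 × 0.05 = $43.54
Taxable wages = $870.89 − $43.54 = $827.35
State tax withheld: $827.35 × 0.02 = $16.55
Local income tax: $827.35 × 0.0125 = $10.34
Medicare: $870.89 × 0.03 = $26.13
State disability insurance: $870.89 × 0.003 = $2.61
Garnishment: $870.89 × 0.0248 = $21.60
Roth 401(k) contribution: $870.89 × 0.047 = $40.93
Total deductions = $43.54 + $16.55 + $10.34 + $26.13 + $2.61 + $21.60 + $40.93 = $161.70
Net pay = $870.89 − $161.70 = $709.19

$709.19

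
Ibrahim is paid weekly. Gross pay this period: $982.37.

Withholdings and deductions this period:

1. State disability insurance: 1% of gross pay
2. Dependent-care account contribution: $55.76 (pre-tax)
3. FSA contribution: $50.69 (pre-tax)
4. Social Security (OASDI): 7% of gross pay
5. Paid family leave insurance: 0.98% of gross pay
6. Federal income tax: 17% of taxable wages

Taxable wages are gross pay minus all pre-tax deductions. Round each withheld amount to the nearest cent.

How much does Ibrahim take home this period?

$638.79

FSA contribution: $50.69
Dependent-care account contribution: $55.76
Pre-tax total = $50.69 + $55.76 = $106.45
Taxable wages = $982.37 − $106.45 = $875.92
Federal income tax: $875.92 × 0.17 = $148.91
State disability insurance: $982.37 × 0.01 = $9.82
Social Security (OASDI): $982.37 × 0.07 = $68.77
Paid family leave insurance: $982.37 × 0.0098 = $9.63
Total deductions = $50.69 + $55.76 + $148.91 + $9.82 + $68.77 + $9.63 = $343.58
Net pay = $982.37 − $343.58 = $638.79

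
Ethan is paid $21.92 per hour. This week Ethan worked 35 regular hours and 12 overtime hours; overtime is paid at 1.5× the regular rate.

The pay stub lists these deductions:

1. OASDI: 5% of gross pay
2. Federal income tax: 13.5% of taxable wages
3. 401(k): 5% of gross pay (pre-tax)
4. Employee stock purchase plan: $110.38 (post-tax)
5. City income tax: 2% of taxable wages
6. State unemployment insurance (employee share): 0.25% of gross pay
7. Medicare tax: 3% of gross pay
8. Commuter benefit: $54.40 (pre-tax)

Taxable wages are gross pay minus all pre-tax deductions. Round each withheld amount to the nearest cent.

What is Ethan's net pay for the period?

$680.41

Regular pay: 35 × $21.92 = $767.20
Overtime pay: 12 × $21.92 × 1.5 = $394.56
Gross pay = $767.20 + $394.56 = $1,161.76
Commuter benefit: $54.40
401(k): $1,161.76 × 0.05 = $58.09
Pre-tax total = $54.40 + $58.09 = $112.49
Taxable wages = $1,161.76 − $112.49 = $1,049.27
Federal income tax: $1,049.27 × 0.135 = $141.65
City income tax: $1,049.27 × 0.02 = $20.99
Medicare tax: $1,161.76 × 0.03 = $34.85
State unemployment insurance (employee share): $1,161.76 × 0.0025 = $2.90
OASDI: $1,161.76 × 0.05 = $58.09
Employee stock purchase plan: $110.38
Total deductions = $54.40 + $58.09 + $141.65 + $20.99 + $34.85 + $2.90 + $58.09 + $110.38 = $481.35
Net pay = $1,161.76 − $481.35 = $680.41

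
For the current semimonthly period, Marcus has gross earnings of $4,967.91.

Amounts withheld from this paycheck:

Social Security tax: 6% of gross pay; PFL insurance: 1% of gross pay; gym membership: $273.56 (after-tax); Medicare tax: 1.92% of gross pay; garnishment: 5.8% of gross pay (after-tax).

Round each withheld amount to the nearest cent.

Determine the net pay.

$3,963.08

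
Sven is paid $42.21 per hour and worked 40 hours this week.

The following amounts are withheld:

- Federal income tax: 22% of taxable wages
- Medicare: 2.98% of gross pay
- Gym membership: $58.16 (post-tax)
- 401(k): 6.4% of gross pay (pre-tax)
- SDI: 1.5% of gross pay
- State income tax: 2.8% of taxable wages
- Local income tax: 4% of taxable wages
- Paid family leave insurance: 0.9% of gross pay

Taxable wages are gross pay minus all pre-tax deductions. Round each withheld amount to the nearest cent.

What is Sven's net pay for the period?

$976.21

Gross pay: 40 × $42.21 = $1,688.40
401(k): $1,688.40 × 0.064 = $108.06
Taxable wages = $1,688.40 − $108.06 = $1,580.34
Local income tax: $1,580.34 × 0.04 = $63.21
State income tax: $1,580.34 × 0.028 = $44.25
Federal income tax: $1,580.34 × 0.22 = $347.67
Medicare: $1,688.40 × 0.0298 = $50.31
SDI: $1,688.40 × 0.015 = $25.33
Paid family leave insurance: $1,688.40 × 0.009 = $15.20
Gym membership: $58.16
Total deductions = $108.06 + $63.21 + $44.25 + $347.67 + $50.31 + $25.33 + $15.20 + $58.16 = $712.19
Net pay = $1,688.40 − $712.19 = $976.21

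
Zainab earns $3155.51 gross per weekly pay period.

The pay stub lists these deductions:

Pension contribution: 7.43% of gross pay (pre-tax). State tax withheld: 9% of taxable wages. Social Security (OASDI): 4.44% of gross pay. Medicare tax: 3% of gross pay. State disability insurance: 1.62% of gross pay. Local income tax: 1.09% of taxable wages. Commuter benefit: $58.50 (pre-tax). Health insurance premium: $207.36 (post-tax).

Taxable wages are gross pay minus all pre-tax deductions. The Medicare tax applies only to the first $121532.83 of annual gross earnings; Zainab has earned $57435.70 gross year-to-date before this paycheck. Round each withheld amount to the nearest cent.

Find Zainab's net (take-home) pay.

$2080.48

Pension contribution: $3155.51 × 0.0743 = $234.45
Commuter benefit: $58.50
Pre-tax total = $234.45 + $58.50 = $292.95
Taxable wages = $3155.51 − $292.95 = $2862.56
Local income tax: $2862.56 × 0.0109 = $31.20
State tax withheld: $2862.56 × 0.09 = $257.63
Social Security (OASDI): $3155.51 × 0.0444 = $140.10
State disability insurance: $3155.51 × 0.0162 = $51.12
Medicare tax: cap not yet reached, full $3155.51 is subject → $3155.51 × 0.03 = $94.67
Health insurance premium: $207.36
Total deductions = $234.45 + $58.50 + $31.20 + $257.63 + $140.10 + $51.12 + $94.67 + $207.36 = $1075.03
Net pay = $3155.51 − $1075.03 = $2080.48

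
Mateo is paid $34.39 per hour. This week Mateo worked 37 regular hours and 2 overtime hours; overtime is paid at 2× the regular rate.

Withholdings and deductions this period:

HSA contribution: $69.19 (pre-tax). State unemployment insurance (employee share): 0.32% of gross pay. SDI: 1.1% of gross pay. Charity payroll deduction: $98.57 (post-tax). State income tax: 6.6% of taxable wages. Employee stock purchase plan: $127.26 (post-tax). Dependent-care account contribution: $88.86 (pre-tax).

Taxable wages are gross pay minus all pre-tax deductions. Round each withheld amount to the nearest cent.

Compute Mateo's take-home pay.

Regular pay: 37 × $34.39 = $1,272.43
Overtime pay: 2 × $34.39 × 2 = $137.56
Gross pay = $1,272.43 + $137.56 = $1,409.99
HSA contribution: $69.19
Dependent-care account contribution: $88.86
Pre-tax total = $69.19 + $88.86 = $158.05
Taxable wages = $1,409.99 − $158.05 = $1,251.94
State income tax: $1,251.94 × 0.066 = $82.63
State unemployment insurance (employee share): $1,409.99 × 0.0032 = $4.51
SDI: $1,409.99 × 0.011 = $15.51
Charity payroll deduction: $98.57
Employee stock purchase plan: $127.26
Total deductions = $69.19 + $88.86 + $82.63 + $4.51 + $15.51 + $98.57 + $127.26 = $486.53
Net pay = $1,409.99 − $486.53 = $923.46

$923.46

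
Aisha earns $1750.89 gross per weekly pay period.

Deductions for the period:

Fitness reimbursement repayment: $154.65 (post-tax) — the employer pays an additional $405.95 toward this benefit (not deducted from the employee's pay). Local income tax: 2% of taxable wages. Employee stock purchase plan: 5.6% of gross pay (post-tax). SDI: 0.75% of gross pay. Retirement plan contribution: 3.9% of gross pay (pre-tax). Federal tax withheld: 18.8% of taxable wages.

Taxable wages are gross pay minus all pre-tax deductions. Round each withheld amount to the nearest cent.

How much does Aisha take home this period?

$1066.80

Retirement plan contribution: $1750.89 × 0.039 = $68.28
Taxable wages = $1750.89 − $68.28 = $1682.61
Federal tax withheld: $1682.61 × 0.188 = $316.33
Local income tax: $1682.61 × 0.02 = $33.65
SDI: $1750.89 × 0.0075 = $13.13
Employee stock purchase plan: $1750.89 × 0.056 = $98.05
Fitness reimbursement repayment: $154.65
(Employer's $405.95 toward fitness reimbursement repayment is not withheld from the employee.)
Total deductions = $68.28 + $316.33 + $33.65 + $13.13 + $98.05 + $154.65 = $684.09
Net pay = $1750.89 − $684.09 = $1066.80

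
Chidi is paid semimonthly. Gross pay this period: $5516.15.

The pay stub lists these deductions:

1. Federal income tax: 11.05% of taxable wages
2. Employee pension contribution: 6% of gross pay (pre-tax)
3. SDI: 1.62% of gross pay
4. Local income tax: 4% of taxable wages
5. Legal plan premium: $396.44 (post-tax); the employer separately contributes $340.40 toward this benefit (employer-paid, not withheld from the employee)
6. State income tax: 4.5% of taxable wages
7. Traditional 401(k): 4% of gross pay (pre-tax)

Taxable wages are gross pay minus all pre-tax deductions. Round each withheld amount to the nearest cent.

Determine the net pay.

$3508.17

Employee pension contribution: $5516.15 × 0.06 = $330.97
Traditional 401(k): $5516.15 × 0.04 = $220.65
Pre-tax total = $330.97 + $220.65 = $551.62
Taxable wages = $5516.15 − $551.62 = $4964.53
Federal income tax: $4964.53 × 0.1105 = $548.58
Local income tax: $4964.53 × 0.04 = $198.58
State income tax: $4964.53 × 0.045 = $223.40
SDI: $5516.15 × 0.0162 = $89.36
Legal plan premium: $396.44
(Employer's $340.40 toward legal plan premium is not withheld from the employee.)
Total deductions = $330.97 + $220.65 + $548.58 + $198.58 + $223.40 + $89.36 + $396.44 = $2007.98
Net pay = $5516.15 − $2007.98 = $3508.17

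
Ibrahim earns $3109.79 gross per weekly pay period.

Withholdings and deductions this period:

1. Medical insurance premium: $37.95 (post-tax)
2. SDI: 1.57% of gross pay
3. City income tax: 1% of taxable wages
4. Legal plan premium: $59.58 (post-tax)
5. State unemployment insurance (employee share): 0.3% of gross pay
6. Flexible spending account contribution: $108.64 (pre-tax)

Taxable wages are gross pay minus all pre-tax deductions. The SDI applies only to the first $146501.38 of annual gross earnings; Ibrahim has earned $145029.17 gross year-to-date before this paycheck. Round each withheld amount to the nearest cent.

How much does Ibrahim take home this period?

$2841.17

Flexible spending account contribution: $108.64
Taxable wages = $3109.79 − $108.64 = $3001.15
City income tax: $3001.15 × 0.01 = $30.01
SDI: only $146501.38 − $145029.17 = $1472.21 of this check is subject → $1472.21 × 0.0157 = $23.11
State unemployment insurance (employee share): $3109.79 × 0.003 = $9.33
Medical insurance premium: $37.95
Legal plan premium: $59.58
Total deductions = $108.64 + $30.01 + $23.11 + $9.33 + $37.95 + $59.58 = $268.62
Net pay = $3109.79 − $268.62 = $2841.17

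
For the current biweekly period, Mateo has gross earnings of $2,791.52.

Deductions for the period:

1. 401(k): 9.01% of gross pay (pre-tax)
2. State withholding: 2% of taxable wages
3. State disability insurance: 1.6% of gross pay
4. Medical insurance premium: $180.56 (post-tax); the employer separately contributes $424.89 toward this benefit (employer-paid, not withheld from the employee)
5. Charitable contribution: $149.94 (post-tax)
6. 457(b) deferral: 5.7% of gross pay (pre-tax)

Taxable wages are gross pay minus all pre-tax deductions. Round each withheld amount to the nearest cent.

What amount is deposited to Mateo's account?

457(b) deferral: $2,791.52 × 0.057 = $159.12
401(k): $2,791.52 × 0.0901 = $251.52
Pre-tax total = $159.12 + $251.52 = $410.64
Taxable wages = $2,791.52 − $410.64 = $2,380.88
State withholding: $2,380.88 × 0.02 = $47.62
State disability insurance: $2,791.52 × 0.016 = $44.66
Medical insurance premium: $180.56
Charitable contribution: $149.94
(Employer's $424.89 toward medical insurance premium is not withheld from the employee.)
Total deductions = $159.12 + $251.52 + $47.62 + $44.66 + $180.56 + $149.94 = $833.42
Net pay = $2,791.52 − $833.42 = $1,958.10

$1,958.10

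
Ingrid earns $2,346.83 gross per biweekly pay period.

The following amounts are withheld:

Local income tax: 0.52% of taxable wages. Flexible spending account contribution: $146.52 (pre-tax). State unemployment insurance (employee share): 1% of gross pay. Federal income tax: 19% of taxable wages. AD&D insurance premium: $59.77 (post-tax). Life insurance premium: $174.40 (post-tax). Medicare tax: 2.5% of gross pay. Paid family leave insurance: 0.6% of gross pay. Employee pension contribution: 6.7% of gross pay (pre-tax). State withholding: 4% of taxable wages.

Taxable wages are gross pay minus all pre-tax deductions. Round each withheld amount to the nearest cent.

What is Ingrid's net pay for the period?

$1,232.16

Flexible spending account contribution: $146.52
Employee pension contribution: $2,346.83 × 0.067 = $157.24
Pre-tax total = $146.52 + $157.24 = $303.76
Taxable wages = $2,346.83 − $303.76 = $2,043.07
Local income tax: $2,043.07 × 0.0052 = $10.62
State withholding: $2,043.07 × 0.04 = $81.72
Federal income tax: $2,043.07 × 0.19 = $388.18
Paid family leave insurance: $2,346.83 × 0.006 = $14.08
State unemployment insurance (employee share): $2,346.83 × 0.01 = $23.47
Medicare tax: $2,346.83 × 0.025 = $58.67
AD&D insurance premium: $59.77
Life insurance premium: $174.40
Total deductions = $146.52 + $157.24 + $10.62 + $81.72 + $388.18 + $14.08 + $23.47 + $58.67 + $59.77 + $174.40 = $1,114.67
Net pay = $2,346.83 − $1,114.67 = $1,232.16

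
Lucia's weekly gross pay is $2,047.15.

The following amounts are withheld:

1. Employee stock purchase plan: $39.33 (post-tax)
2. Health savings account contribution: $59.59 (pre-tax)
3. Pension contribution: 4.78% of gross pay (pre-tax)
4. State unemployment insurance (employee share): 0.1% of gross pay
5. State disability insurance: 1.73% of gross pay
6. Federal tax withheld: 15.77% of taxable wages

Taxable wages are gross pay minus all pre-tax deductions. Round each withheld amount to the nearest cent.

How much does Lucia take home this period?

$1,514.90

Health savings account contribution: $59.59
Pension contribution: $2,047.15 × 0.0478 = $97.85
Pre-tax total = $59.59 + $97.85 = $157.44
Taxable wages = $2,047.15 − $157.44 = $1,889.71
Federal tax withheld: $1,889.71 × 0.1577 = $298.01
State disability insurance: $2,047.15 × 0.0173 = $35.42
State unemployment insurance (employee share): $2,047.15 × 0.001 = $2.05
Employee stock purchase plan: $39.33
Total deductions = $59.59 + $97.85 + $298.01 + $35.42 + $2.05 + $39.33 = $532.25
Net pay = $2,047.15 − $532.25 = $1,514.90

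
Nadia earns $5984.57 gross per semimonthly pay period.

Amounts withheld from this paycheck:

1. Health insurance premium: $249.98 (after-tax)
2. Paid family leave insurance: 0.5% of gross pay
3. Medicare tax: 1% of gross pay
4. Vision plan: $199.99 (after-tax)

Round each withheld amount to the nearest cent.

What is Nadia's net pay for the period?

Paid family leave insurance: $5984.57 × 0.005 = $29.92
Medicare tax: $5984.57 × 0.01 = $59.85
Vision plan: $199.99
Health insurance premium: $249.98
Total deductions = $29.92 + $59.85 + $199.99 + $249.98 = $539.74
Net pay = $5984.57 − $539.74 = $5444.83

$5444.83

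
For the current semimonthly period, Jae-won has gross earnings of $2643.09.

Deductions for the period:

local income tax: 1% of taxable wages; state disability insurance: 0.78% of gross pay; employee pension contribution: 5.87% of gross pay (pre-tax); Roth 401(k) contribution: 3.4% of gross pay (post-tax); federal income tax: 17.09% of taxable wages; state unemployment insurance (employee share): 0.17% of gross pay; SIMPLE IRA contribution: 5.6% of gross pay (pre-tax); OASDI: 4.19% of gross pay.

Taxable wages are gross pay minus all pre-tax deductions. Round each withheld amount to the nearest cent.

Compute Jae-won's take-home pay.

$1690.91

Employee pension contribution: $2643.09 × 0.0587 = $155.15
SIMPLE IRA contribution: $2643.09 × 0.056 = $148.01
Pre-tax total = $155.15 + $148.01 = $303.16
Taxable wages = $2643.09 − $303.16 = $2339.93
Federal income tax: $2339.93 × 0.1709 = $399.89
Local income tax: $2339.93 × 0.01 = $23.40
OASDI: $2643.09 × 0.0419 = $110.75
State unemployment insurance (employee share): $2643.09 × 0.0017 = $4.49
State disability insurance: $2643.09 × 0.0078 = $20.62
Roth 401(k) contribution: $2643.09 × 0.034 = $89.87
Total deductions = $155.15 + $148.01 + $399.89 + $23.40 + $110.75 + $4.49 + $20.62 + $89.87 = $952.18
Net pay = $2643.09 − $952.18 = $1690.91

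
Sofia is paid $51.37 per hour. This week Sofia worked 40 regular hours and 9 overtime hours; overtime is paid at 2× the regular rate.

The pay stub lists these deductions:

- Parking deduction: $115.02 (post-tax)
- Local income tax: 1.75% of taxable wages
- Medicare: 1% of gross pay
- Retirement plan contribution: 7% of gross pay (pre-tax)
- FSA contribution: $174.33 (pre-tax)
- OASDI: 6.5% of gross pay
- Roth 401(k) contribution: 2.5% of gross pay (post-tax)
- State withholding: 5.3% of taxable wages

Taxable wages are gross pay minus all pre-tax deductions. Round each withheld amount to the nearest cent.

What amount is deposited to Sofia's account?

$2000.55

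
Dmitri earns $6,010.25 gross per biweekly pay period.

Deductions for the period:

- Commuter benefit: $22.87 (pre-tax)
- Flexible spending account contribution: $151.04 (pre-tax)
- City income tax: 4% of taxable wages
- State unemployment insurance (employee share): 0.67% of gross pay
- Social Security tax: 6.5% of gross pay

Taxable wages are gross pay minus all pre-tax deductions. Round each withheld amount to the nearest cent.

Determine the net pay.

$5,171.95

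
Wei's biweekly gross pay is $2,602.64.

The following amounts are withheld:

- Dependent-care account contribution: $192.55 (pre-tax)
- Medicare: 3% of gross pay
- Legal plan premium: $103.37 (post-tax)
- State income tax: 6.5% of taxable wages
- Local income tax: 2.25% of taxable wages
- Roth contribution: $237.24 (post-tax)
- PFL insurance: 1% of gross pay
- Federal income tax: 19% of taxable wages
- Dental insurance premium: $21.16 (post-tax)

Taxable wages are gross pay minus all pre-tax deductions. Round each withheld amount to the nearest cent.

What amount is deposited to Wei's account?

$1,275.40

Dependent-care account contribution: $192.55
Taxable wages = $2,602.64 − $192.55 = $2,410.09
Federal income tax: $2,410.09 × 0.19 = $457.92
Local income tax: $2,410.09 × 0.0225 = $54.23
State income tax: $2,410.09 × 0.065 = $156.66
Medicare: $2,602.64 × 0.03 = $78.08
PFL insurance: $2,602.64 × 0.01 = $26.03
Dental insurance premium: $21.16
Legal plan premium: $103.37
Roth contribution: $237.24
Total deductions = $192.55 + $457.92 + $54.23 + $156.66 + $78.08 + $26.03 + $21.16 + $103.37 + $237.24 = $1,327.24
Net pay = $2,602.64 − $1,327.24 = $1,275.40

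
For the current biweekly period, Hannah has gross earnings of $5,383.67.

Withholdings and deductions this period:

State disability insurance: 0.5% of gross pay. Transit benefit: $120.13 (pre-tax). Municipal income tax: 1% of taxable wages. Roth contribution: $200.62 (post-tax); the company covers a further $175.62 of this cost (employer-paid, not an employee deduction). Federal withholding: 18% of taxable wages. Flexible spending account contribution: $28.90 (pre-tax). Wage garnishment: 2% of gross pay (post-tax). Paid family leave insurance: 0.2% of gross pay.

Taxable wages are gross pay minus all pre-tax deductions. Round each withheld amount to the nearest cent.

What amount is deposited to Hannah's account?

$3,894.07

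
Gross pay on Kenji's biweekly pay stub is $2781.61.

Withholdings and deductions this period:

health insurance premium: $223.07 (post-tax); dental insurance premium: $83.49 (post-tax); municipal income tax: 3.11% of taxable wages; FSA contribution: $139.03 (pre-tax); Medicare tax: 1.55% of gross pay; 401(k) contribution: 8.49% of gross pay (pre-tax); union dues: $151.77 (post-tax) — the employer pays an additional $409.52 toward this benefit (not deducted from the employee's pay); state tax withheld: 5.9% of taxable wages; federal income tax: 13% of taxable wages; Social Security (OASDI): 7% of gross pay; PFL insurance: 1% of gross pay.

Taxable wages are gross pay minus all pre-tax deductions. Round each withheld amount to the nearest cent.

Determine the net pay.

$1152.80

FSA contribution: $139.03
401(k) contribution: $2781.61 × 0.0849 = $236.16
Pre-tax total = $139.03 + $236.16 = $375.19
Taxable wages = $2781.61 − $375.19 = $2406.42
State tax withheld: $2406.42 × 0.059 = $141.98
Municipal income tax: $2406.42 × 0.0311 = $74.84
Federal income tax: $2406.42 × 0.13 = $312.83
PFL insurance: $2781.61 × 0.01 = $27.82
Medicare tax: $2781.61 × 0.0155 = $43.11
Social Security (OASDI): $2781.61 × 0.07 = $194.71
Union dues: $151.77
Dental insurance premium: $83.49
Health insurance premium: $223.07
(Employer's $409.52 toward union dues is not withheld from the employee.)
Total deductions = $139.03 + $236.16 + $141.98 + $74.84 + $312.83 + $27.82 + $43.11 + $194.71 + $151.77 + $83.49 + $223.07 = $1628.81
Net pay = $2781.61 − $1628.81 = $1152.80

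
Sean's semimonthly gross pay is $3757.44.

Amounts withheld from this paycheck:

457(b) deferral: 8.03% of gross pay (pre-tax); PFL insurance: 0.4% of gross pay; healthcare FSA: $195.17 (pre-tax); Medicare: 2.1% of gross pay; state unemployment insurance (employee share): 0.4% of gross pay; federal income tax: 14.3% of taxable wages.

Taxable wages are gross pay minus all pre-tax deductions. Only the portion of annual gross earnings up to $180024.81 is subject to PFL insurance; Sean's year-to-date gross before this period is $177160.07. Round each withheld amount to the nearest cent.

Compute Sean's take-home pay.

$2688.89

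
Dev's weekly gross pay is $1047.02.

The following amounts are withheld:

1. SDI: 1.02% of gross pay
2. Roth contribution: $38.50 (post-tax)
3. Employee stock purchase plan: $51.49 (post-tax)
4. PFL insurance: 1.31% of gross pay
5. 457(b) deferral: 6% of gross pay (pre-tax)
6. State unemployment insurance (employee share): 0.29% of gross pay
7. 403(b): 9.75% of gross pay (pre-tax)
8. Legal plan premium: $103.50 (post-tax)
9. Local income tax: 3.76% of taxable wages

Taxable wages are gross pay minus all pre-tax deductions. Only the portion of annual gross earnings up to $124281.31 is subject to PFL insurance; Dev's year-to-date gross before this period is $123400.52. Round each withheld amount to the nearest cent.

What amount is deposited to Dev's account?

$630.20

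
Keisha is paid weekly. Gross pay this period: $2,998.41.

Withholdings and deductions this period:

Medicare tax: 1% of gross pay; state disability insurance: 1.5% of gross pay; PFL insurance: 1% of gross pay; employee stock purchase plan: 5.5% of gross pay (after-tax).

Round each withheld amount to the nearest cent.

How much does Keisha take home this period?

PFL insurance: $2,998.41 × 0.01 = $29.98
Medicare tax: $2,998.41 × 0.01 = $29.98
State disability insurance: $2,998.41 × 0.015 = $44.98
Employee stock purchase plan: $2,998.41 × 0.055 = $164.91
Total deductions = $29.98 + $29.98 + $44.98 + $164.91 = $269.85
Net pay = $2,998.41 − $269.85 = $2,728.56

$2,728.56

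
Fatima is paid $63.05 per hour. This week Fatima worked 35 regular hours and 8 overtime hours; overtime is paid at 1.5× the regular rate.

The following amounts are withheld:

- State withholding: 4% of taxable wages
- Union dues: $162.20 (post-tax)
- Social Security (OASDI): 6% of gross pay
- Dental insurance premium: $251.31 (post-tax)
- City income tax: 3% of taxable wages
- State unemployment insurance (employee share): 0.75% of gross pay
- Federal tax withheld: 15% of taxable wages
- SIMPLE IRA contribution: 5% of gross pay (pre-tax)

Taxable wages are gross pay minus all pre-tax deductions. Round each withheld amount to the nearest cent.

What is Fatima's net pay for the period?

$1582.29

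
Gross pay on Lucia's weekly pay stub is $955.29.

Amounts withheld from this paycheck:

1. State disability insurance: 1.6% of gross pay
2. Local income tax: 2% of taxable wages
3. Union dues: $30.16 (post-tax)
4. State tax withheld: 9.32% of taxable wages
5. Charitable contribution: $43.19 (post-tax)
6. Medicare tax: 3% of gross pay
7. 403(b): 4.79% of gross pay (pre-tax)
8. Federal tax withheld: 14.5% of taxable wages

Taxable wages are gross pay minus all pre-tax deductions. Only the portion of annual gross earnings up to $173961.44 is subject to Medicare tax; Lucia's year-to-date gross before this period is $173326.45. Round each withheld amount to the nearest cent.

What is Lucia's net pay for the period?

403(b): $955.29 × 0.0479 = $45.76
Taxable wages = $955.29 − $45.76 = $909.53
Federal tax withheld: $909.53 × 0.145 = $131.88
State tax withheld: $909.53 × 0.0932 = $84.77
Local income tax: $909.53 × 0.02 = $18.19
Medicare tax: only $173961.44 − $173326.45 = $634.99 of this check is subject → $634.99 × 0.03 = $19.05
State disability insurance: $955.29 × 0.016 = $15.28
Union dues: $30.16
Charitable contribution: $43.19
Total deductions = $45.76 + $131.88 + $84.77 + $18.19 + $19.05 + $15.28 + $30.16 + $43.19 = $388.28
Net pay = $955.29 − $388.28 = $567.01

$567.01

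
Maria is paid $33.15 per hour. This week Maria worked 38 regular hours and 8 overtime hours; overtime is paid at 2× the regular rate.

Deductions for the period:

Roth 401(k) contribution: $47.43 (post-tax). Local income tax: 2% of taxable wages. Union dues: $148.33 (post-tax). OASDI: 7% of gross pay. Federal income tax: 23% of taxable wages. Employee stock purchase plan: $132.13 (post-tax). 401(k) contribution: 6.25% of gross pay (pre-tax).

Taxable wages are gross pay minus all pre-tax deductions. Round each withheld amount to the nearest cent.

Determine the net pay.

$805.47

Regular pay: 38 × $33.15 = $1,259.70
Overtime pay: 8 × $33.15 × 2 = $530.40
Gross pay = $1,259.70 + $530.40 = $1,790.10
401(k) contribution: $1,790.10 × 0.0625 = $111.88
Taxable wages = $1,790.10 − $111.88 = $1,678.22
Federal income tax: $1,678.22 × 0.23 = $385.99
Local income tax: $1,678.22 × 0.02 = $33.56
OASDI: $1,790.10 × 0.07 = $125.31
Employee stock purchase plan: $132.13
Roth 401(k) contribution: $47.43
Union dues: $148.33
Total deductions = $111.88 + $385.99 + $33.56 + $125.31 + $132.13 + $47.43 + $148.33 = $984.63
Net pay = $1,790.10 − $984.63 = $805.47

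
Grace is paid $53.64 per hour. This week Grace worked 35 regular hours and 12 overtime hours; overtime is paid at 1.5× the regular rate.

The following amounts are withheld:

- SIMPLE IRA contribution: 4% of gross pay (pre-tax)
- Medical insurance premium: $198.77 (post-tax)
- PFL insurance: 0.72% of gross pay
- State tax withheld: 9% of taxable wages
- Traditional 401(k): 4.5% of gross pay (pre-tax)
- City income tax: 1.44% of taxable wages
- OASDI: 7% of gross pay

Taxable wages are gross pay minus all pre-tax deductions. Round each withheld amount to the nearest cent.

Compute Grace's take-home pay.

Regular pay: 35 × $53.64 = $1,877.40
Overtime pay: 12 × $53.64 × 1.5 = $965.52
Gross pay = $1,877.40 + $965.52 = $2,842.92
SIMPLE IRA contribution: $2,842.92 × 0.04 = $113.72
Traditional 401(k): $2,842.92 × 0.045 = $127.93
Pre-tax total = $113.72 + $127.93 = $241.65
Taxable wages = $2,842.92 − $241.65 = $2,601.27
City income tax: $2,601.27 × 0.0144 = $37.46
State tax withheld: $2,601.27 × 0.09 = $234.11
PFL insurance: $2,842.92 × 0.0072 = $20.47
OASDI: $2,842.92 × 0.07 = $199.00
Medical insurance premium: $198.77
Total deductions = $113.72 + $127.93 + $37.46 + $234.11 + $20.47 + $199.00 + $198.77 = $931.46
Net pay = $2,842.92 − $931.46 = $1,911.46

$1,911.46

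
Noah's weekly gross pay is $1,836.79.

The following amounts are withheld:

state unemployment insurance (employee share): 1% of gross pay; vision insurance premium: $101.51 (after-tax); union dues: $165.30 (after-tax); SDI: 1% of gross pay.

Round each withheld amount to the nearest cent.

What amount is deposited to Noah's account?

$1,533.24

SDI: $1,836.79 × 0.01 = $18.37
State unemployment insurance (employee share): $1,836.79 × 0.01 = $18.37
Vision insurance premium: $101.51
Union dues: $165.30
Total deductions = $18.37 + $18.37 + $101.51 + $165.30 = $303.55
Net pay = $1,836.79 − $303.55 = $1,533.24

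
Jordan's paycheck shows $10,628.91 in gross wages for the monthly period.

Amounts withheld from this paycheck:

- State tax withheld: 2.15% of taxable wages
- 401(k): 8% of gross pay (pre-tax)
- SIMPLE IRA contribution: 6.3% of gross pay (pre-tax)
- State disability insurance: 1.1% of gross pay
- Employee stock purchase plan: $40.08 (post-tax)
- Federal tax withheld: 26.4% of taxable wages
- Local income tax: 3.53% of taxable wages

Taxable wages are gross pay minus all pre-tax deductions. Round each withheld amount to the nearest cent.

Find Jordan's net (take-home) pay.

401(k): $10,628.91 × 0.08 = $850.31
SIMPLE IRA contribution: $10,628.91 × 0.063 = $669.62
Pre-tax total = $850.31 + $669.62 = $1,519.93
Taxable wages = $10,628.91 − $1,519.93 = $9,108.98
Local income tax: $9,108.98 × 0.0353 = $321.55
Federal tax withheld: $9,108.98 × 0.264 = $2,404.77
State tax withheld: $9,108.98 × 0.0215 = $195.84
State disability insurance: $10,628.91 × 0.011 = $116.92
Employee stock purchase plan: $40.08
Total deductions = $850.31 + $669.62 + $321.55 + $2,404.77 + $195.84 + $116.92 + $40.08 = $4,599.09
Net pay = $10,628.91 − $4,599.09 = $6,029.82

$6,029.82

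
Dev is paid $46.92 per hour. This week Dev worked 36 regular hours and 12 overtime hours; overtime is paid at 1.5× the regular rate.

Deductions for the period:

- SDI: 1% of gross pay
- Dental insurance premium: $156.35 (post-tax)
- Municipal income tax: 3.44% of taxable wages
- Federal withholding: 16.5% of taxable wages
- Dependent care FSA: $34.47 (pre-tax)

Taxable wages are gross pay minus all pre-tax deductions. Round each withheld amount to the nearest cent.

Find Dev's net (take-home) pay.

$1,819.18

Regular pay: 36 × $46.92 = $1,689.12
Overtime pay: 12 × $46.92 × 1.5 = $844.56
Gross pay = $1,689.12 + $844.56 = $2,533.68
Dependent care FSA: $34.47
Taxable wages = $2,533.68 − $34.47 = $2,499.21
Federal withholding: $2,499.21 × 0.165 = $412.37
Municipal income tax: $2,499.21 × 0.0344 = $85.97
SDI: $2,533.68 × 0.01 = $25.34
Dental insurance premium: $156.35
Total deductions = $34.47 + $412.37 + $85.97 + $25.34 + $156.35 = $714.50
Net pay = $2,533.68 − $714.50 = $1,819.18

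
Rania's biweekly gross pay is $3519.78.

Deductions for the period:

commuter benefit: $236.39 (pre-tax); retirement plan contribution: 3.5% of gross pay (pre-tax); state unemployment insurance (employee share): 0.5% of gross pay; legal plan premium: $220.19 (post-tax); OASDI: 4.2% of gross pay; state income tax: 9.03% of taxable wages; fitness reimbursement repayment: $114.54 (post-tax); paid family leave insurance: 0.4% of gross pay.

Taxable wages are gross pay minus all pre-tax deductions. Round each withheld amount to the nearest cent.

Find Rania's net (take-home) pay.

$2360.59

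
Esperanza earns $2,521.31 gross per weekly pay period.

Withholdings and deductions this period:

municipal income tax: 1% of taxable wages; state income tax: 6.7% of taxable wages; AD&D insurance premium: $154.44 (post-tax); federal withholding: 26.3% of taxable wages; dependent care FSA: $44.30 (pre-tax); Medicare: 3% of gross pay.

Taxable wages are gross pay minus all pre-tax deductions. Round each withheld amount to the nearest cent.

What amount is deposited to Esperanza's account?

$1,404.75

Dependent care FSA: $44.30
Taxable wages = $2,521.31 − $44.30 = $2,477.01
Federal withholding: $2,477.01 × 0.263 = $651.45
Municipal income tax: $2,477.01 × 0.01 = $24.77
State income tax: $2,477.01 × 0.067 = $165.96
Medicare: $2,521.31 × 0.03 = $75.64
AD&D insurance premium: $154.44
Total deductions = $44.30 + $651.45 + $24.77 + $165.96 + $75.64 + $154.44 = $1,116.56
Net pay = $2,521.31 − $1,116.56 = $1,404.75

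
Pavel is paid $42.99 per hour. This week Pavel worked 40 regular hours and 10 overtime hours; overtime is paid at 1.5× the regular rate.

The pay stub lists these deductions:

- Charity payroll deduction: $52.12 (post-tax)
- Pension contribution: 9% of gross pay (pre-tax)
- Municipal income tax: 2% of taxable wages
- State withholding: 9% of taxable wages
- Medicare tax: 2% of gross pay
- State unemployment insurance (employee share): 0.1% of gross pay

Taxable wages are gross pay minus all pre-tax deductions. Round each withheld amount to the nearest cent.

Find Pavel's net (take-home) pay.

$1,813.20

Regular pay: 40 × $42.99 = $1,719.60
Overtime pay: 10 × $42.99 × 1.5 = $644.85
Gross pay = $1,719.60 + $644.85 = $2,364.45
Pension contribution: $2,364.45 × 0.09 = $212.80
Taxable wages = $2,364.45 − $212.80 = $2,151.65
Municipal income tax: $2,151.65 × 0.02 = $43.03
State withholding: $2,151.65 × 0.09 = $193.65
State unemployment insurance (employee share): $2,364.45 × 0.001 = $2.36
Medicare tax: $2,364.45 × 0.02 = $47.29
Charity payroll deduction: $52.12
Total deductions = $212.80 + $43.03 + $193.65 + $2.36 + $47.29 + $52.12 = $551.25
Net pay = $2,364.45 − $551.25 = $1,813.20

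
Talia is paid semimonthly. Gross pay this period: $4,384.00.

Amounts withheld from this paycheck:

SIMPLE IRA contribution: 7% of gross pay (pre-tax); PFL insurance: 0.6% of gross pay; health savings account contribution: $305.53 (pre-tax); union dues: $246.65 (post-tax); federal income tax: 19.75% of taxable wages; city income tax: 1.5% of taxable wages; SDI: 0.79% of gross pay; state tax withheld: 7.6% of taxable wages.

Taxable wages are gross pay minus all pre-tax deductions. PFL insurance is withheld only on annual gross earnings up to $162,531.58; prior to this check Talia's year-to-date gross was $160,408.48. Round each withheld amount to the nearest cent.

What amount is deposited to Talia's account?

$2,389.47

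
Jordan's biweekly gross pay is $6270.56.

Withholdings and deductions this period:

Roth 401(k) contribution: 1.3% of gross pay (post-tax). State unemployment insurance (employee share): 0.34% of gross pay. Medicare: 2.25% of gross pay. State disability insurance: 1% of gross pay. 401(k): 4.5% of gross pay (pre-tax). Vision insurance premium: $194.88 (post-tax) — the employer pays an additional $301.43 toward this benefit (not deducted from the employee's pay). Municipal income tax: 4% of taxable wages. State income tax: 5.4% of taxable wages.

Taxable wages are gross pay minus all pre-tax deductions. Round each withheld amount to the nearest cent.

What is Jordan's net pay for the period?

401(k): $6270.56 × 0.045 = $282.18
Taxable wages = $6270.56 − $282.18 = $5988.38
Municipal income tax: $5988.38 × 0.04 = $239.54
State income tax: $5988.38 × 0.054 = $323.37
State unemployment insurance (employee share): $6270.56 × 0.0034 = $21.32
Medicare: $6270.56 × 0.0225 = $141.09
State disability insurance: $6270.56 × 0.01 = $62.71
Roth 401(k) contribution: $6270.56 × 0.013 = $81.52
Vision insurance premium: $194.88
(Employer's $301.43 toward vision insurance premium is not withheld from the employee.)
Total deductions = $282.18 + $239.54 + $323.37 + $21.32 + $141.09 + $62.71 + $81.52 + $194.88 = $1346.61
Net pay = $6270.56 − $1346.61 = $4923.95

$4923.95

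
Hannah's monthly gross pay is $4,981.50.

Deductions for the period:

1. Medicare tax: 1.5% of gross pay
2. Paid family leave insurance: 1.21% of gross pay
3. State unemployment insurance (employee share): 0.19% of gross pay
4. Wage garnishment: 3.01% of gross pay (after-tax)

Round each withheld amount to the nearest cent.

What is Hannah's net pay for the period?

Medicare tax: $4,981.50 × 0.015 = $74.72
Paid family leave insurance: $4,981.50 × 0.0121 = $60.28
State unemployment insurance (employee share): $4,981.50 × 0.0019 = $9.46
Wage garnishment: $4,981.50 × 0.0301 = $149.94
Total deductions = $74.72 + $60.28 + $9.46 + $149.94 = $294.40
Net pay = $4,981.50 − $294.40 = $4,687.10

$4,687.10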